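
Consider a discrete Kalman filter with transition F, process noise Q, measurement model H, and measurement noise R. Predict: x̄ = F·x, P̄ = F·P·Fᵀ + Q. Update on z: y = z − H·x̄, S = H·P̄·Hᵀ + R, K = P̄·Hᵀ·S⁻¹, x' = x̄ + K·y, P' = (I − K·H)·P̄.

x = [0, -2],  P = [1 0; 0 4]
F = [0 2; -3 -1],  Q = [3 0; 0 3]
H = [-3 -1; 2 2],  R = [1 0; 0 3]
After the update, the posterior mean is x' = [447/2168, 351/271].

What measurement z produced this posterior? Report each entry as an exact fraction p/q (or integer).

x̄ = F·x = [-4, 2]
P̄ = F·P·Fᵀ + Q = [19 -8; -8 16]
S = H·P̄·Hᵀ + R = [140 -82; -82 79]
K = P̄·Hᵀ·S⁻¹ = [-2067/4336 -469/2168; 243/542 181/271]
x' − x̄ = [9119/2168, -191/271] = K·y
y = (KᵀK)⁻¹·Kᵀ·(x' − x̄) = [-12, 7]
z = y + H·x̄ = [-12, 7] + [10, -4] = [-2, 3]

z = [-2, 3]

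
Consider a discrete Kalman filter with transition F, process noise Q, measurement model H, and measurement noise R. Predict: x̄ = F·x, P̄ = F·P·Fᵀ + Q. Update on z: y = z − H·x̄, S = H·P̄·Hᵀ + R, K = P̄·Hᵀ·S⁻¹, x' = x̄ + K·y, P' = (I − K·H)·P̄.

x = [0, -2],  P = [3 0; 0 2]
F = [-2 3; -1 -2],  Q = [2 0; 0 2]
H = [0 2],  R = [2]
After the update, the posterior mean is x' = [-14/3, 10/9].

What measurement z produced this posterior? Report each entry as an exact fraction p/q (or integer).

x̄ = F·x = [-6, 4]
P̄ = F·P·Fᵀ + Q = [32 -6; -6 13]
S = H·P̄·Hᵀ + R = [54]
K = P̄·Hᵀ·S⁻¹ = [-2/9; 13/27]
x' − x̄ = [4/3, -26/9] = K·y
y = (KᵀK)⁻¹·Kᵀ·(x' − x̄) = [-6]
z = y + H·x̄ = [-6] + [8] = [2]

z = [2]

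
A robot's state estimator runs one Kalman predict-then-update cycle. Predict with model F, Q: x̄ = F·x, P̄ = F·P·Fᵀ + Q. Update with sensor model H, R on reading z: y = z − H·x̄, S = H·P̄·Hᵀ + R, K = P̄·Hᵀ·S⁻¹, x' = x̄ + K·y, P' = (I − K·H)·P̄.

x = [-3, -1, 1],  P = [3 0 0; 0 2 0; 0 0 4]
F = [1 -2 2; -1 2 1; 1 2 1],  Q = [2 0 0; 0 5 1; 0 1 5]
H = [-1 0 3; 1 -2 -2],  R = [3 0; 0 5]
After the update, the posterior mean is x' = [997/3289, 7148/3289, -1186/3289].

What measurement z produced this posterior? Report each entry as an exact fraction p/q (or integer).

z = [-1, -3]

x̄ = F·x = [1, 2, -4]
P̄ = F·P·Fᵀ + Q = [29 -3 3; -3 20 10; 3 10 20]
S = H·P̄·Hᵀ + R = [194 -200; -200 274]
K = P̄·Hᵀ·S⁻¹ = [80/3289 813/6578; -1779/6578 -2811/6578; 2109/6578 171/6578]
x' − x̄ = [-2292/3289, 570/3289, 11970/3289] = K·y
y = (KᵀK)⁻¹·Kᵀ·(x' − x̄) = [12, -8]
z = y + H·x̄ = [12, -8] + [-13, 5] = [-1, -3]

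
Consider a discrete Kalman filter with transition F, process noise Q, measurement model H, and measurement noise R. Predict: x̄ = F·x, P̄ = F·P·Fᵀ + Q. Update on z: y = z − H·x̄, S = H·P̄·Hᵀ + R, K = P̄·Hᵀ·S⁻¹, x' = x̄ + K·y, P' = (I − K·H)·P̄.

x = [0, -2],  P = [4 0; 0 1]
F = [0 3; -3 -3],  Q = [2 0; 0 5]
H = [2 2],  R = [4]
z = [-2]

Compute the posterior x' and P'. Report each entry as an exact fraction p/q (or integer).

x' = [-133/22, 223/44]
P' = [120/11 -239/22; -239/22 519/44]

x̄ = F·x = [-6, 6]
P̄ = F·P·Fᵀ + Q = [11 -9; -9 50]
y = z − H·x̄ = [-2]
S = H·P̄·Hᵀ + R = [176]
K = P̄·Hᵀ·S⁻¹ = [1/44; 41/88]
x' = x̄ + K·y = [-133/22, 223/44]
P' = (I − K·H)·P̄ = [120/11 -239/22; -239/22 519/44]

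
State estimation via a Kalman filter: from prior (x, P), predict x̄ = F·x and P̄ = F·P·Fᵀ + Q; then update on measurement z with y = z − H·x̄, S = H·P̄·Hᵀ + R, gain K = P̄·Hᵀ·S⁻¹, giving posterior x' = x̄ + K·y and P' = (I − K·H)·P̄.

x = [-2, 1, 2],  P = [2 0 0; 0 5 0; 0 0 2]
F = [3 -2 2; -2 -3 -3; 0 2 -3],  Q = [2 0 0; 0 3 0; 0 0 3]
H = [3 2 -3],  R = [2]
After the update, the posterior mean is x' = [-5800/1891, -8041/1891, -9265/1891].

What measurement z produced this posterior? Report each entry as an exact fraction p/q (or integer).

x̄ = F·x = [-4, -5, -4]
P̄ = F·P·Fᵀ + Q = [48 6 -32; 6 74 -12; -32 -12 41]
S = H·P̄·Hᵀ + R = [1891]
K = P̄·Hᵀ·S⁻¹ = [252/1891; 202/1891; -243/1891]
x' − x̄ = [1764/1891, 1414/1891, -1701/1891] = K·y
y = (KᵀK)⁻¹·Kᵀ·(x' − x̄) = [7]
z = y + H·x̄ = [7] + [-10] = [-3]

z = [-3]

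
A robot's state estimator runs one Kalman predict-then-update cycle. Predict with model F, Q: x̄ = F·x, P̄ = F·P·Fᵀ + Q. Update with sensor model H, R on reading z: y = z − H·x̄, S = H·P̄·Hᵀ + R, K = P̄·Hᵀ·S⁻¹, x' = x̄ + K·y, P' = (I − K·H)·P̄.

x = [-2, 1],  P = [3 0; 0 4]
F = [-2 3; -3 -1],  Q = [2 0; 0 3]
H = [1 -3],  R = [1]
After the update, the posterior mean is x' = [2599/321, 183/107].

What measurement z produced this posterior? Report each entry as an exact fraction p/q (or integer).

x̄ = F·x = [7, 5]
P̄ = F·P·Fᵀ + Q = [50 6; 6 34]
S = H·P̄·Hᵀ + R = [321]
K = P̄·Hᵀ·S⁻¹ = [32/321; -32/107]
x' − x̄ = [352/321, -352/107] = K·y
y = (KᵀK)⁻¹·Kᵀ·(x' − x̄) = [11]
z = y + H·x̄ = [11] + [-8] = [3]

z = [3]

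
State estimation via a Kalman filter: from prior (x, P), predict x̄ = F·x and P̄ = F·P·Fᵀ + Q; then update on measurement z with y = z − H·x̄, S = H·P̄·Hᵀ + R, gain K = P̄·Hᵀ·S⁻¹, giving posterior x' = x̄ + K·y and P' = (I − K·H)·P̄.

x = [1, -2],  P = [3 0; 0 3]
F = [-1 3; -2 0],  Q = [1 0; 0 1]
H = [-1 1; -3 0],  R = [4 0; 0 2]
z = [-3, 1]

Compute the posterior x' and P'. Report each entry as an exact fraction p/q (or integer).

x̄ = F·x = [-7, -2]
P̄ = F·P·Fᵀ + Q = [31 6; 6 13]
y = z − H·x̄ = [-8, -20]
S = H·P̄·Hᵀ + R = [36 75; 75 281]
K = P̄·Hᵀ·S⁻¹ = [-50/4491 -491/1497; 3317/4491 -391/1497]
x' = x̄ + K·y = [-1577/4491, -12058/4491]
P' = (I − K·H)·P̄ = [982/4491 782/4491; 782/4491 14050/4491]

x' = [-1577/4491, -12058/4491]
P' = [982/4491 782/4491; 782/4491 14050/4491]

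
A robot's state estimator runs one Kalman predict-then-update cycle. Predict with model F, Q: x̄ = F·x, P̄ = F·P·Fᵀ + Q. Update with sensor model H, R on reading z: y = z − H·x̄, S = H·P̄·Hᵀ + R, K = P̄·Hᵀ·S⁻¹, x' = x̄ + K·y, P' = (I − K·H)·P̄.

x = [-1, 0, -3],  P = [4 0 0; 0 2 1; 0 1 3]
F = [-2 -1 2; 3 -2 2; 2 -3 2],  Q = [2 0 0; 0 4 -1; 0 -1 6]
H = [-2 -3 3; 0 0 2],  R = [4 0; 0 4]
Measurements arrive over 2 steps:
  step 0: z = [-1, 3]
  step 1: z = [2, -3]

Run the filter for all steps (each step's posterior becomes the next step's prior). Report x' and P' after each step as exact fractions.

step 0: x' = [-17842/7021, 43727/14042, 2443/2006], P' = [156116/7021 -102916/7021 -60/1003; -102916/7021 77667/7021 1013/1003; -60/1003 1013/1003 977/1003]
step 1: x' = [139453452/156218933, -837368471/312437866, -27560327/18378698], P' = [1539608309/312437866 -1122291883/312437866 -5910709/18378698; -1122291883/312437866 1254169923/312437866 22137625/18378698; -5910709/18378698 22137625/18378698 18293307/18378698]

step 0: x̄ = F·x = [-4, -9, -8]
step 0: P̄ = F·P·Fᵀ + Q = [28 -14 -6; -14 52 37; -6 37 40]
step 0: y = z − H·x̄ = [-12, 19]
step 0: S = H·P̄·Hᵀ + R = [182 42; 42 164]
step 0: K = P̄·Hᵀ·S⁻¹ = [-1186/7021 -30/1003; -1474/7021 1013/2006; 3/1003 977/2006]
step 0: x' = x̄ + K·y = [-17842/7021, 43727/14042, 2443/2006]
step 0: P' = (I − K·H)·P̄ = [156116/7021 -102916/7021 -60/1003; -102916/7021 77667/7021 1013/1003; -60/1003 1013/1003 977/1003]
step 1: x̄ = F·x = [61843/14042, -80152/7021, -168347/14042]
step 1: P̄ = F·P·Fᵀ + Q = [306861/7021 -900308/7021 -832499/7021; -900308/7021 2944376/7021 2685831/7021; -832499/7021 2685831/7021 2539489/7021]
step 1: y = z − H·x̄ = [10347/826, 147284/7021]
step 1: S = H·P̄·Hᵀ + R = [85391/413 144232/413; 144232/413 10186040/7021]
step 1: K = P̄·Hᵀ·S⁻¹ = [-1723391/156218933 -5910709/36757396; -48613391/156218933 22137625/36757396; 36058/9189349 18293307/36757396]
step 1: x' = x̄ + K·y = [139453452/156218933, -837368471/312437866, -27560327/18378698]
step 1: P' = (I − K·H)·P̄ = [1539608309/312437866 -1122291883/312437866 -5910709/18378698; -1122291883/312437866 1254169923/312437866 22137625/18378698; -5910709/18378698 22137625/18378698 18293307/18378698]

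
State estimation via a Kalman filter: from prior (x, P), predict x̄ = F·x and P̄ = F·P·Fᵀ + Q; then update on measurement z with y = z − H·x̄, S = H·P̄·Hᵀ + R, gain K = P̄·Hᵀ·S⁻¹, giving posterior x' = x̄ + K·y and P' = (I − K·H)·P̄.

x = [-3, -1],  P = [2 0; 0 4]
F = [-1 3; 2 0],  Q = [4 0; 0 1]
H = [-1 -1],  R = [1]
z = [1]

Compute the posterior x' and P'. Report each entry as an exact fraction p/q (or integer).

x' = [95/22, -239/44]
P' = [101/11 -183/22; -183/22 371/44]

x̄ = F·x = [0, -6]
P̄ = F·P·Fᵀ + Q = [42 -4; -4 9]
y = z − H·x̄ = [-5]
S = H·P̄·Hᵀ + R = [44]
K = P̄·Hᵀ·S⁻¹ = [-19/22; -5/44]
x' = x̄ + K·y = [95/22, -239/44]
P' = (I − K·H)·P̄ = [101/11 -183/22; -183/22 371/44]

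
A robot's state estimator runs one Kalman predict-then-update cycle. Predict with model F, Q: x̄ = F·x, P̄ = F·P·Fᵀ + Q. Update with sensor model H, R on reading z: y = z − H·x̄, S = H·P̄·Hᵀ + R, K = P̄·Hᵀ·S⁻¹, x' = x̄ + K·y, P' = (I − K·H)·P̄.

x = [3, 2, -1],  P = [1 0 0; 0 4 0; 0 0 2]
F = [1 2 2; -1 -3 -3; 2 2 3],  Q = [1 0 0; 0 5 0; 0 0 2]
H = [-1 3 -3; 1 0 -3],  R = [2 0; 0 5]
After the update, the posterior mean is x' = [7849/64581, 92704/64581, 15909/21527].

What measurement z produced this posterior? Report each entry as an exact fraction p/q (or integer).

z = [2, -2]

x̄ = F·x = [5, -6, 7]
P̄ = F·P·Fᵀ + Q = [26 -37 30; -37 60 -44; 30 -44 40]
S = H·P̄·Hᵀ + R = [2122 619; 619 211]
K = P̄·Hᵀ·S⁻¹ = [-8281/64581 4705/64581; 14834/64581 -14441/64581; -1264/21527 -5474/21527]
x' − x̄ = [-315056/64581, 480190/64581, -134780/21527] = K·y
y = (KᵀK)⁻¹·Kᵀ·(x' − x̄) = [46, 14]
z = y + H·x̄ = [46, 14] + [-44, -16] = [2, -2]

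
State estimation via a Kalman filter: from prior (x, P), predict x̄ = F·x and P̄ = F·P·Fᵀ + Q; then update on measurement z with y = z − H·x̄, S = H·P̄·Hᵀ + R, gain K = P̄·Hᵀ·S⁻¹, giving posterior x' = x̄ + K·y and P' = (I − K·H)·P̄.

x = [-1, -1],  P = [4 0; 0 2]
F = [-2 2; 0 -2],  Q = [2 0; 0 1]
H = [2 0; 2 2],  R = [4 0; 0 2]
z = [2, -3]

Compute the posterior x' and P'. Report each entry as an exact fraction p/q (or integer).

x' = [16/27, -49/27]
P' = [122/135 -116/135; -116/135 173/135]

x̄ = F·x = [0, 2]
P̄ = F·P·Fᵀ + Q = [26 -8; -8 9]
y = z − H·x̄ = [2, -7]
S = H·P̄·Hᵀ + R = [108 72; 72 78]
K = P̄·Hᵀ·S⁻¹ = [61/135 2/45; -58/135 19/45]
x' = x̄ + K·y = [16/27, -49/27]
P' = (I − K·H)·P̄ = [122/135 -116/135; -116/135 173/135]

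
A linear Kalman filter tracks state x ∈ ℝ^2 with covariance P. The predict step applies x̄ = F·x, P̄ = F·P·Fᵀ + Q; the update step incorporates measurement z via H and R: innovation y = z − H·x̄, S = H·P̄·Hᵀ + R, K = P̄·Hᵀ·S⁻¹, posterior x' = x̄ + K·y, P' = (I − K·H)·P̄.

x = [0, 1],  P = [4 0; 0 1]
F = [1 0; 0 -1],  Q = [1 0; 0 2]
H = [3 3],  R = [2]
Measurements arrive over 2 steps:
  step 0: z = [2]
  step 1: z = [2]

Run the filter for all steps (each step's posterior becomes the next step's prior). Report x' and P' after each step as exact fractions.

step 0: x' = [75/74, -29/74], P' = [145/74 -135/74; -135/74 141/74]
step 1: x' = [4893/7150, -17/7150], P' = [5919/7150 -5211/7150; -5211/7150 6059/7150]

step 0: x̄ = F·x = [0, -1]
step 0: P̄ = F·P·Fᵀ + Q = [5 0; 0 3]
step 0: y = z − H·x̄ = [5]
step 0: S = H·P̄·Hᵀ + R = [74]
step 0: K = P̄·Hᵀ·S⁻¹ = [15/74; 9/74]
step 0: x' = x̄ + K·y = [75/74, -29/74]
step 0: P' = (I − K·H)·P̄ = [145/74 -135/74; -135/74 141/74]
step 1: x̄ = F·x = [75/74, 29/74]
step 1: P̄ = F·P·Fᵀ + Q = [219/74 135/74; 135/74 289/74]
step 1: y = z − H·x̄ = [-82/37]
step 1: S = H·P̄·Hᵀ + R = [3575/37]
step 1: K = P̄·Hᵀ·S⁻¹ = [531/3575; 636/3575]
step 1: x' = x̄ + K·y = [4893/7150, -17/7150]
step 1: P' = (I − K·H)·P̄ = [5919/7150 -5211/7150; -5211/7150 6059/7150]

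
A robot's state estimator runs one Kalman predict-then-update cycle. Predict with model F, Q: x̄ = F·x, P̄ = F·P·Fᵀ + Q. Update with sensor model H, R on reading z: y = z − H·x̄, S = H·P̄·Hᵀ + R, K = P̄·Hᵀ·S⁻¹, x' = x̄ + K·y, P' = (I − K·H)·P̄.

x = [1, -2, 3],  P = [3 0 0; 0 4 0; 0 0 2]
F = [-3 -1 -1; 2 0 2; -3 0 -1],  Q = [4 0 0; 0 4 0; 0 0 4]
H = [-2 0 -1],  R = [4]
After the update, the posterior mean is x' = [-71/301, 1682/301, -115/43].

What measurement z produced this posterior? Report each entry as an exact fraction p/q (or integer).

x̄ = F·x = [-4, 8, -6]
P̄ = F·P·Fᵀ + Q = [37 -22 29; -22 24 -22; 29 -22 33]
S = H·P̄·Hᵀ + R = [301]
K = P̄·Hᵀ·S⁻¹ = [-103/301; 66/301; -13/43]
x' − x̄ = [1133/301, -726/301, 143/43] = K·y
y = (KᵀK)⁻¹·Kᵀ·(x' − x̄) = [-11]
z = y + H·x̄ = [-11] + [14] = [3]

z = [3]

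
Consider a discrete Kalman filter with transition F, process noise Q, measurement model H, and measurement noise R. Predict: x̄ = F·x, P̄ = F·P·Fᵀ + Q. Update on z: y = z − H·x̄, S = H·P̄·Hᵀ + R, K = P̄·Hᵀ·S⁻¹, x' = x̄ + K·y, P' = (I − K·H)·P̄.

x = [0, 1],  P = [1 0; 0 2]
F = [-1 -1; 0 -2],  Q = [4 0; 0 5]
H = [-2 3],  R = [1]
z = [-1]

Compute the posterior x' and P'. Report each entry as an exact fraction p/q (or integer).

x̄ = F·x = [-1, -2]
P̄ = F·P·Fᵀ + Q = [7 4; 4 13]
y = z − H·x̄ = [3]
S = H·P̄·Hᵀ + R = [98]
K = P̄·Hᵀ·S⁻¹ = [-1/49; 31/98]
x' = x̄ + K·y = [-52/49, -103/98]
P' = (I − K·H)·P̄ = [341/49 227/49; 227/49 313/98]

x' = [-52/49, -103/98]
P' = [341/49 227/49; 227/49 313/98]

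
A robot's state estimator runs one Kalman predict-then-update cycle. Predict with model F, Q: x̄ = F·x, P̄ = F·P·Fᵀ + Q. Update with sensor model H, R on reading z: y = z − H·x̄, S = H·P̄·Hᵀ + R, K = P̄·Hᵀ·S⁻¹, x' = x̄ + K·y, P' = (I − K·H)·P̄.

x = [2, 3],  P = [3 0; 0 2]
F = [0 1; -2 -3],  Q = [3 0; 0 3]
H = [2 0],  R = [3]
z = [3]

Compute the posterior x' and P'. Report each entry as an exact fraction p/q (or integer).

x' = [39/23, -263/23]
P' = [15/23 -18/23; -18/23 615/23]

x̄ = F·x = [3, -13]
P̄ = F·P·Fᵀ + Q = [5 -6; -6 33]
y = z − H·x̄ = [-3]
S = H·P̄·Hᵀ + R = [23]
K = P̄·Hᵀ·S⁻¹ = [10/23; -12/23]
x' = x̄ + K·y = [39/23, -263/23]
P' = (I − K·H)·P̄ = [15/23 -18/23; -18/23 615/23]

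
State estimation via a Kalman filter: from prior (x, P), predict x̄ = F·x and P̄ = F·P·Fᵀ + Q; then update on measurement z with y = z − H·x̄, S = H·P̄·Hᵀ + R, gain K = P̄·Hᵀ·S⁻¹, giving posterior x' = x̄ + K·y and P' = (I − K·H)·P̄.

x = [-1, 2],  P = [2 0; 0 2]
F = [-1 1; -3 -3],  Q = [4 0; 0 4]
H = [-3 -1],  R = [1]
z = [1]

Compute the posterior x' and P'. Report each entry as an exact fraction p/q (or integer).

x' = [171/113, -619/113]
P' = [328/113 -960/113; -960/113 2920/113]

x̄ = F·x = [3, -3]
P̄ = F·P·Fᵀ + Q = [8 0; 0 40]
y = z − H·x̄ = [7]
S = H·P̄·Hᵀ + R = [113]
K = P̄·Hᵀ·S⁻¹ = [-24/113; -40/113]
x' = x̄ + K·y = [171/113, -619/113]
P' = (I − K·H)·P̄ = [328/113 -960/113; -960/113 2920/113]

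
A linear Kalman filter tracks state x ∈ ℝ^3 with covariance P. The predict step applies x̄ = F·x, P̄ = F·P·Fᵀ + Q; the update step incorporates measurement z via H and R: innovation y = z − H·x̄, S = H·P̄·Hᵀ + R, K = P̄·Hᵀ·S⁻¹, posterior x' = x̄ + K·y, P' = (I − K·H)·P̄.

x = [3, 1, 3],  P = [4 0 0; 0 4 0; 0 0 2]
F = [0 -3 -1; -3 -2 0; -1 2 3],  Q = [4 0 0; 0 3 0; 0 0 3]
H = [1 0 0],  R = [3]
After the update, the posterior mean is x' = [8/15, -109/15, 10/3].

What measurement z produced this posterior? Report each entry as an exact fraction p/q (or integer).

x̄ = F·x = [-6, -11, 8]
P̄ = F·P·Fᵀ + Q = [42 24 -30; 24 55 -4; -30 -4 41]
S = H·P̄·Hᵀ + R = [45]
K = P̄·Hᵀ·S⁻¹ = [14/15; 8/15; -2/3]
x' − x̄ = [98/15, 56/15, -14/3] = K·y
y = (KᵀK)⁻¹·Kᵀ·(x' − x̄) = [7]
z = y + H·x̄ = [7] + [-6] = [1]

z = [1]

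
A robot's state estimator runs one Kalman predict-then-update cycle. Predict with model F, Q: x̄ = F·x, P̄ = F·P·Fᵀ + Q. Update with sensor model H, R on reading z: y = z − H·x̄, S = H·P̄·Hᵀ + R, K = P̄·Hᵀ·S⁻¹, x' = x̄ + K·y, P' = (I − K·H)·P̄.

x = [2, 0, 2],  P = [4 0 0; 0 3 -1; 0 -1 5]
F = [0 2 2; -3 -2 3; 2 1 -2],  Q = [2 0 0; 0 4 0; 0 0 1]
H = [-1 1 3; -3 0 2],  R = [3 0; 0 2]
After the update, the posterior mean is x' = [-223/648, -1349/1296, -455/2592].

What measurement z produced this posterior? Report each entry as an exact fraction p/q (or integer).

z = [-2, 1]

x̄ = F·x = [4, 0, 0]
P̄ = F·P·Fᵀ + Q = [26 16 -12; 16 109 -67; -12 -67 44]
S = H·P̄·Hᵀ + R = [172 292; 292 556]
K = P̄·Hᵀ·S⁻¹ = [263/648 -257/648; -863/1296 29/1296; 1651/2592 -289/2592]
x' − x̄ = [-2815/648, -1349/1296, -455/2592] = K·y
y = (KᵀK)⁻¹·Kᵀ·(x' − x̄) = [2, 13]
z = y + H·x̄ = [2, 13] + [-4, -12] = [-2, 1]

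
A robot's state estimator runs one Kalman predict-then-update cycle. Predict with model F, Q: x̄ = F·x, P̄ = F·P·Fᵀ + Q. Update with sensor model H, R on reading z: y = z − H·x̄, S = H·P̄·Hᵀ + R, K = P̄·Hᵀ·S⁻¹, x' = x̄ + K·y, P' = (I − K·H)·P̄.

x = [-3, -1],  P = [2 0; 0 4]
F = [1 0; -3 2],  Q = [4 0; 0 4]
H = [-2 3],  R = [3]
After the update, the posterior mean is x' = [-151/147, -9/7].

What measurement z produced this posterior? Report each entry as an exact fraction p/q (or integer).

z = [-2]

x̄ = F·x = [-3, 7]
P̄ = F·P·Fᵀ + Q = [6 -6; -6 38]
S = H·P̄·Hᵀ + R = [441]
K = P̄·Hᵀ·S⁻¹ = [-10/147; 2/7]
x' − x̄ = [290/147, -58/7] = K·y
y = (KᵀK)⁻¹·Kᵀ·(x' − x̄) = [-29]
z = y + H·x̄ = [-29] + [27] = [-2]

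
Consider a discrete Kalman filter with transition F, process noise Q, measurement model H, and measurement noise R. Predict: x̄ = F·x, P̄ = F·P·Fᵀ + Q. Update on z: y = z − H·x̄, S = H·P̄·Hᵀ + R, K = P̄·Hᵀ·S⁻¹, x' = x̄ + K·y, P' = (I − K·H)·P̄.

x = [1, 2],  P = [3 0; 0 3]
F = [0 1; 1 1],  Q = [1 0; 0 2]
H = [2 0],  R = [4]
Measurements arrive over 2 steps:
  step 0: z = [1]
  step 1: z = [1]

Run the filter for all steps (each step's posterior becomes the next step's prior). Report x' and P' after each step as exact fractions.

step 0: x̄ = F·x = [2, 3]
step 0: P̄ = F·P·Fᵀ + Q = [4 3; 3 8]
step 0: y = z − H·x̄ = [-3]
step 0: S = H·P̄·Hᵀ + R = [20]
step 0: K = P̄·Hᵀ·S⁻¹ = [2/5; 3/10]
step 0: x' = x̄ + K·y = [4/5, 21/10]
step 0: P' = (I − K·H)·P̄ = [4/5 3/5; 3/5 31/5]
step 1: x̄ = F·x = [21/10, 29/10]
step 1: P̄ = F·P·Fᵀ + Q = [36/5 34/5; 34/5 51/5]
step 1: y = z − H·x̄ = [-16/5]
step 1: S = H·P̄·Hᵀ + R = [164/5]
step 1: K = P̄·Hᵀ·S⁻¹ = [18/41; 17/41]
step 1: x' = x̄ + K·y = [57/82, 129/82]
step 1: P' = (I − K·H)·P̄ = [36/41 34/41; 34/41 187/41]

step 0: x' = [4/5, 21/10], P' = [4/5 3/5; 3/5 31/5]
step 1: x' = [57/82, 129/82], P' = [36/41 34/41; 34/41 187/41]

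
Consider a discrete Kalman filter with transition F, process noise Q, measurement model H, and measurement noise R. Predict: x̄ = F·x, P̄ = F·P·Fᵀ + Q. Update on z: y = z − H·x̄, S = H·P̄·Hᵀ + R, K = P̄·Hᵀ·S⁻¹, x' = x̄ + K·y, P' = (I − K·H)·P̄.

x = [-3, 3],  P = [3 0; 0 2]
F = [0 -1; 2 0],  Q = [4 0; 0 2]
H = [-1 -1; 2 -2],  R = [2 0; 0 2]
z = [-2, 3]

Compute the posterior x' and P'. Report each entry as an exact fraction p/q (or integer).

x̄ = F·x = [-3, -6]
P̄ = F·P·Fᵀ + Q = [6 0; 0 14]
y = z − H·x̄ = [-11, -3]
S = H·P̄·Hᵀ + R = [22 16; 16 82]
K = P̄·Hᵀ·S⁻¹ = [-19/43 10/43; -175/387 -98/387]
x' = x̄ + K·y = [50/43, -103/387]
P' = (I − K·H)·P̄ = [24/43 14/43; 14/43 224/387]

x' = [50/43, -103/387]
P' = [24/43 14/43; 14/43 224/387]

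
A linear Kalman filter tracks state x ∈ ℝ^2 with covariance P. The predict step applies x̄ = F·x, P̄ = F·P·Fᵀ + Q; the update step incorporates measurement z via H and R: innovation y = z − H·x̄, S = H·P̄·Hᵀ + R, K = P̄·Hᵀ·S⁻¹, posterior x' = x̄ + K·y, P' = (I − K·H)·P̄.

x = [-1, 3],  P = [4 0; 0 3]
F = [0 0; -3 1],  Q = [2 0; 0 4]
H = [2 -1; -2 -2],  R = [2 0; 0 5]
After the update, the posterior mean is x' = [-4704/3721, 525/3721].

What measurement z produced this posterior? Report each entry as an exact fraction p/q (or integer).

x̄ = F·x = [0, 6]
P̄ = F·P·Fᵀ + Q = [2 0; 0 43]
S = H·P̄·Hᵀ + R = [53 78; 78 185]
K = P̄·Hᵀ·S⁻¹ = [1052/3721 -524/3721; -1247/3721 -1204/3721]
x' − x̄ = [-4704/3721, -21801/3721] = K·y
y = (KᵀK)⁻¹·Kᵀ·(x' − x̄) = [3, 15]
z = y + H·x̄ = [3, 15] + [-6, -12] = [-3, 3]

z = [-3, 3]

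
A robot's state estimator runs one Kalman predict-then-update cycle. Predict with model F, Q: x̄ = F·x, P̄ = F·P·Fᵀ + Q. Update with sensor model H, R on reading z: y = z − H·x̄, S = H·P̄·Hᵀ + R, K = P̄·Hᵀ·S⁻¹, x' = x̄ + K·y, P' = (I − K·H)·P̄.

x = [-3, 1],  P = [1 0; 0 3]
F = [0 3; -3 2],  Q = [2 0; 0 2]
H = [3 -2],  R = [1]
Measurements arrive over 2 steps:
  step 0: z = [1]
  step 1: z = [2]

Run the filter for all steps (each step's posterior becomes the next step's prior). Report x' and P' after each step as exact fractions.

step 0: x' = [188/23, 815/69], P' = [467/46 346/23; 346/23 1555/69]
step 1: x' = [42873/128236, -67587/128236], P' = [183311/128236 253755/128236; 253755/128236 380857/128236]

step 0: x̄ = F·x = [3, 11]
step 0: P̄ = F·P·Fᵀ + Q = [29 18; 18 23]
step 0: y = z − H·x̄ = [14]
step 0: S = H·P̄·Hᵀ + R = [138]
step 0: K = P̄·Hᵀ·S⁻¹ = [17/46; 4/69]
step 0: x' = x̄ + K·y = [188/23, 815/69]
step 0: P' = (I − K·H)·P̄ = [467/46 346/23; 346/23 1555/69]
step 1: x̄ = F·x = [815/23, -62/69]
step 1: P̄ = F·P·Fᵀ + Q = [4711/23 -4/23; -4/23 413/138]
step 1: y = z − H·x̄ = [-7321/69]
step 1: S = H·P̄·Hᵀ + R = [128236/69]
step 1: K = P̄·Hᵀ·S⁻¹ = [42423/128236; -449/128236]
step 1: x' = x̄ + K·y = [42873/128236, -67587/128236]
step 1: P' = (I − K·H)·P̄ = [183311/128236 253755/128236; 253755/128236 380857/128236]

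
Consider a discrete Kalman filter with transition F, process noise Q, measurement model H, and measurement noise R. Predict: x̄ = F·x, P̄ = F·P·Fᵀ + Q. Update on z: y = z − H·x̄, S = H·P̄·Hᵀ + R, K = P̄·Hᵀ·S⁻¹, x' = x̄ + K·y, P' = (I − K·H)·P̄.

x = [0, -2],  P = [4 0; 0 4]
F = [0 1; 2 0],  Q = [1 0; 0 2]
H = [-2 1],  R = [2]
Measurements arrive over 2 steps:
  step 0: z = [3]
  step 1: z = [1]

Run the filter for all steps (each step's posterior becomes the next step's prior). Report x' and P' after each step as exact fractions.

step 0: x̄ = F·x = [-2, 0]
step 0: P̄ = F·P·Fᵀ + Q = [5 0; 0 18]
step 0: y = z − H·x̄ = [-1]
step 0: S = H·P̄·Hᵀ + R = [40]
step 0: K = P̄·Hᵀ·S⁻¹ = [-1/4; 9/20]
step 0: x' = x̄ + K·y = [-7/4, -9/20]
step 0: P' = (I − K·H)·P̄ = [5/2 9/2; 9/2 99/10]
step 1: x̄ = F·x = [-9/20, -7/2]
step 1: P̄ = F·P·Fᵀ + Q = [109/10 9; 9 12]
step 1: y = z − H·x̄ = [18/5]
step 1: S = H·P̄·Hᵀ + R = [108/5]
step 1: K = P̄·Hᵀ·S⁻¹ = [-16/27; -5/18]
step 1: x' = x̄ + K·y = [-31/12, -9/2]
step 1: P' = (I − K·H)·P̄ = [179/54 49/9; 49/9 31/3]

step 0: x' = [-7/4, -9/20], P' = [5/2 9/2; 9/2 99/10]
step 1: x' = [-31/12, -9/2], P' = [179/54 49/9; 49/9 31/3]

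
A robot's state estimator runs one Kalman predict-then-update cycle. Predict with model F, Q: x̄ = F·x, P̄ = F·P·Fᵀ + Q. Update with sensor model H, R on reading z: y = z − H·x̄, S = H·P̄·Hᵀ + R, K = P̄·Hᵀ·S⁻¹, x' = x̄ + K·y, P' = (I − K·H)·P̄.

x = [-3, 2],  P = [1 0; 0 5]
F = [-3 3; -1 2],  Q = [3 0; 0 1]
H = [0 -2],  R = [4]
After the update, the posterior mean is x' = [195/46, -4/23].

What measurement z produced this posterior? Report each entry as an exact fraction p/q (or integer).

z = [1]

x̄ = F·x = [15, 7]
P̄ = F·P·Fᵀ + Q = [57 33; 33 22]
S = H·P̄·Hᵀ + R = [92]
K = P̄·Hᵀ·S⁻¹ = [-33/46; -11/23]
x' − x̄ = [-495/46, -165/23] = K·y
y = (KᵀK)⁻¹·Kᵀ·(x' − x̄) = [15]
z = y + H·x̄ = [15] + [-14] = [1]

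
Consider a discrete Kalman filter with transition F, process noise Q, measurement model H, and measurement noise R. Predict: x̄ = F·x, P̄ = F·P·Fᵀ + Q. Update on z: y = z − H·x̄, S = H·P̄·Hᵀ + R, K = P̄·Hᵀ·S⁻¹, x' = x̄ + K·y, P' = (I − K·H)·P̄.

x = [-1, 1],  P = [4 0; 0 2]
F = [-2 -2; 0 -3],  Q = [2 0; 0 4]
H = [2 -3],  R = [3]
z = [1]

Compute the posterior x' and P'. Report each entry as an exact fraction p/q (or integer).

x̄ = F·x = [0, -3]
P̄ = F·P·Fᵀ + Q = [26 12; 12 22]
y = z − H·x̄ = [-8]
S = H·P̄·Hᵀ + R = [161]
K = P̄·Hᵀ·S⁻¹ = [16/161; -6/23]
x' = x̄ + K·y = [-128/161, -21/23]
P' = (I − K·H)·P̄ = [3930/161 372/23; 372/23 254/23]

x' = [-128/161, -21/23]
P' = [3930/161 372/23; 372/23 254/23]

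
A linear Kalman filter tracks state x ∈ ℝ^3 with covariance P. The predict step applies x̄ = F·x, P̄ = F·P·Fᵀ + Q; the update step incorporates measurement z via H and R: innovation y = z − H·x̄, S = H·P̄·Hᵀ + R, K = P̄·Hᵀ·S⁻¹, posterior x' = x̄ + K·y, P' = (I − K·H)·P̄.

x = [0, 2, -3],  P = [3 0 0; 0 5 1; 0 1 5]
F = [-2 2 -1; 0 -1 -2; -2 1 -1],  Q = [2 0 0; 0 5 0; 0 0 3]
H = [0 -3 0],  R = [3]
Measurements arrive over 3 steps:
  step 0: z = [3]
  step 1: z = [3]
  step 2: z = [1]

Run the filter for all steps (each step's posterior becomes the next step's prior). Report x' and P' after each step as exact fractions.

step 0: x̄ = F·x = [7, 4, 5]
step 0: P̄ = F·P·Fᵀ + Q = [35 -3 24; -3 34 4; 24 4 23]
step 0: y = z − H·x̄ = [15]
step 0: S = H·P̄·Hᵀ + R = [309]
step 0: K = P̄·Hᵀ·S⁻¹ = [3/103; -34/103; -4/103]
step 0: x' = x̄ + K·y = [766/103, -98/103, 455/103]
step 0: P' = (I − K·H)·P̄ = [3578/103 -3/103 2508/103; -3/103 34/103 4/103; 2508/103 4/103 2321/103]
step 1: x̄ = F·x = [-2183/103, -812/103, -2085/103]
step 1: P̄ = F·P·Fᵀ + Q = [27015/103 14588/103 26739/103; 14588/103 9849/103 14630/103; 26739/103 14630/103 27012/103]
step 1: y = z − H·x̄ = [-2127/103]
step 1: S = H·P̄·Hᵀ + R = [88950/103]
step 1: K = P̄·Hᵀ·S⁻¹ = [-7294/14825; -9849/29650; -1463/2965]
step 1: x' = x̄ + K·y = [-163579/14825, -30359/29650, -29808/2965]
step 1: P' = (I − K·H)·P̄ = [789153/14825 7294/14825 148101/2965; 7294/14825 9849/29650 1463/2965; 148101/2965 1463/2965 30834/593]
step 2: x̄ = F·x = [445839/14825, 626519/29650, 922037/29650]
step 2: P̄ = F·P·Fᵀ + Q = [6851218/14825 4486514/14825 6833622/14825; 4486514/14825 6383419/29650 9012137/29650; 6833622/14825 9012137/29650 13790151/29650]
step 2: y = z − H·x̄ = [1909207/29650]
step 2: S = H·P̄·Hᵀ + R = [57539721/29650]
step 2: K = P̄·Hᵀ·S⁻¹ = [-8973028/19179907; -6383419/19179907; -9012137/19179907]
step 2: x' = x̄ + K·y = [-42623/833909, -250300/833909, 701736/833909]
step 2: P' = (I − K·H)·P̄ = [717226094/19179907 8973028/19179907 658954332/19179907; 8973028/19179907 6383419/19179907 9012137/19179907; 658954332/19179907 9012137/19179907 702798441/19179907]

step 0: x' = [766/103, -98/103, 455/103], P' = [3578/103 -3/103 2508/103; -3/103 34/103 4/103; 2508/103 4/103 2321/103]
step 1: x' = [-163579/14825, -30359/29650, -29808/2965], P' = [789153/14825 7294/14825 148101/2965; 7294/14825 9849/29650 1463/2965; 148101/2965 1463/2965 30834/593]
step 2: x' = [-42623/833909, -250300/833909, 701736/833909], P' = [717226094/19179907 8973028/19179907 658954332/19179907; 8973028/19179907 6383419/19179907 9012137/19179907; 658954332/19179907 9012137/19179907 702798441/19179907]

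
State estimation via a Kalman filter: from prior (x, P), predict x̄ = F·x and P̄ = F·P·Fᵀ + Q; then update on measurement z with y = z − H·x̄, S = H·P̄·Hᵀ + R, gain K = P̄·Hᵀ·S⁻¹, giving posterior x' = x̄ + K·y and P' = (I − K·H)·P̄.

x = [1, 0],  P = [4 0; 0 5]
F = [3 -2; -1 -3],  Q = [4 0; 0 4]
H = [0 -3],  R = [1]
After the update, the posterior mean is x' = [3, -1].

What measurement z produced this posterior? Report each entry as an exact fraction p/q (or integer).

z = [3]

x̄ = F·x = [3, -1]
P̄ = F·P·Fᵀ + Q = [60 18; 18 53]
S = H·P̄·Hᵀ + R = [478]
K = P̄·Hᵀ·S⁻¹ = [-27/239; -159/478]
x' − x̄ = [0, 0] = K·y
y = (KᵀK)⁻¹·Kᵀ·(x' − x̄) = [0]
z = y + H·x̄ = [0] + [3] = [3]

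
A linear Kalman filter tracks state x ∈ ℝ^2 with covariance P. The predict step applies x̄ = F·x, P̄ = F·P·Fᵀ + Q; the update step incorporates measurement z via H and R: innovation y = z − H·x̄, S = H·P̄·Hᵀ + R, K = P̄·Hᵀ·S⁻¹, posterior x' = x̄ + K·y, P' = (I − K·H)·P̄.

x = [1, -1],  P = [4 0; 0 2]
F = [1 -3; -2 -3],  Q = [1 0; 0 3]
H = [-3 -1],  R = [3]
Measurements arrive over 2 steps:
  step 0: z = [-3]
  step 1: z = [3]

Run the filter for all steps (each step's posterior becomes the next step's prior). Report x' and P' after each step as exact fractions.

step 0: x̄ = F·x = [4, 1]
step 0: P̄ = F·P·Fᵀ + Q = [23 10; 10 37]
step 0: y = z − H·x̄ = [10]
step 0: S = H·P̄·Hᵀ + R = [307]
step 0: K = P̄·Hᵀ·S⁻¹ = [-79/307; -67/307]
step 0: x' = x̄ + K·y = [438/307, -363/307]
step 0: P' = (I − K·H)·P̄ = [820/307 -2223/307; -2223/307 6870/307]
step 1: x̄ = F·x = [1527/307, 213/307]
step 1: P̄ = F·P·Fᵀ + Q = [76295/307 53521/307; 53521/307 39355/307]
step 1: y = z − H·x̄ = [5715/307]
step 1: S = H·P̄·Hᵀ + R = [1048057/307]
step 1: K = P̄·Hᵀ·S⁻¹ = [-282406/1048057; -199918/1048057]
step 1: x' = x̄ + K·y = [-44193/1048057, -2994447/1048057]
step 1: P' = (I − K·H)·P̄ = [678697/1048057 -1188873/1048057; -1188873/1048057 4166373/1048057]

step 0: x' = [438/307, -363/307], P' = [820/307 -2223/307; -2223/307 6870/307]
step 1: x' = [-44193/1048057, -2994447/1048057], P' = [678697/1048057 -1188873/1048057; -1188873/1048057 4166373/1048057]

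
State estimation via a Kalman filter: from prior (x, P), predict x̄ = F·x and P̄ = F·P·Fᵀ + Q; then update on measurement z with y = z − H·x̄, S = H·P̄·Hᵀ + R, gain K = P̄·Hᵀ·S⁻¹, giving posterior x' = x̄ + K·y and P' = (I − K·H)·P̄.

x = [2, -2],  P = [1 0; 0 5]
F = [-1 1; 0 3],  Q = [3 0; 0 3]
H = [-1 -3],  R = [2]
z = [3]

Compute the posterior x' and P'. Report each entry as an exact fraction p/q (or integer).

x̄ = F·x = [-4, -6]
P̄ = F·P·Fᵀ + Q = [9 15; 15 48]
y = z − H·x̄ = [-19]
S = H·P̄·Hᵀ + R = [533]
K = P̄·Hᵀ·S⁻¹ = [-54/533; -159/533]
x' = x̄ + K·y = [-1106/533, -177/533]
P' = (I − K·H)·P̄ = [1881/533 -591/533; -591/533 303/533]

x' = [-1106/533, -177/533]
P' = [1881/533 -591/533; -591/533 303/533]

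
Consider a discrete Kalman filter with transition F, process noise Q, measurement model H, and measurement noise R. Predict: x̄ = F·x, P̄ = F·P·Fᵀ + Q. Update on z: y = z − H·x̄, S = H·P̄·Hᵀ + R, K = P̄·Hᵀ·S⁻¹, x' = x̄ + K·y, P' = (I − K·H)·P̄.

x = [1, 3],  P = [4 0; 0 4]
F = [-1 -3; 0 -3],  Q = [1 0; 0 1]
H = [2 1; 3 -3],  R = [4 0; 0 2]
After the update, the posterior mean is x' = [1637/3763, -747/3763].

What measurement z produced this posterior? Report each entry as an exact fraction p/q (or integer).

x̄ = F·x = [-10, -9]
P̄ = F·P·Fᵀ + Q = [41 36; 36 37]
S = H·P̄·Hᵀ + R = [349 27; 27 56]
K = P̄·Hᵀ·S⁻¹ = [6203/18815 2049/18815; 1237/3763 -798/3763]
x' − x̄ = [39267/3763, 33120/3763] = K·y
y = (KᵀK)⁻¹·Kᵀ·(x' − x̄) = [30, 5]
z = y + H·x̄ = [30, 5] + [-29, -3] = [1, 2]

z = [1, 2]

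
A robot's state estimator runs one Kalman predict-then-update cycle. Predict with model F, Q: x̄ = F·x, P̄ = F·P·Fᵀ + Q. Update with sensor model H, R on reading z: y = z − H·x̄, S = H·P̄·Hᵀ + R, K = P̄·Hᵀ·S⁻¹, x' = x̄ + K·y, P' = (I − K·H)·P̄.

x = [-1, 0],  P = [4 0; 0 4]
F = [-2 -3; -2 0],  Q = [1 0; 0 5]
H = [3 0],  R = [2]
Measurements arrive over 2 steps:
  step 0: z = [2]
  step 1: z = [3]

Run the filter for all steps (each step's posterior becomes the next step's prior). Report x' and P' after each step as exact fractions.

step 0: x' = [322/479, 766/479], P' = [106/479 32/479; 32/479 7755/479]
step 1: x' = [316927/320348, -14675/11441], P' = [35541/160174 22/11441; 22/11441 67205/11441]

step 0: x̄ = F·x = [2, 2]
step 0: P̄ = F·P·Fᵀ + Q = [53 16; 16 21]
step 0: y = z − H·x̄ = [-4]
step 0: S = H·P̄·Hᵀ + R = [479]
step 0: K = P̄·Hᵀ·S⁻¹ = [159/479; 48/479]
step 0: x' = x̄ + K·y = [322/479, 766/479]
step 0: P' = (I − K·H)·P̄ = [106/479 32/479; 32/479 7755/479]
step 1: x̄ = F·x = [-2942/479, -644/479]
step 1: P̄ = F·P·Fᵀ + Q = [71082/479 616/479; 616/479 2819/479]
step 1: y = z − H·x̄ = [10263/479]
step 1: S = H·P̄·Hᵀ + R = [640696/479]
step 1: K = P̄·Hᵀ·S⁻¹ = [106623/320348; 33/11441]
step 1: x' = x̄ + K·y = [316927/320348, -14675/11441]
step 1: P' = (I − K·H)·P̄ = [35541/160174 22/11441; 22/11441 67205/11441]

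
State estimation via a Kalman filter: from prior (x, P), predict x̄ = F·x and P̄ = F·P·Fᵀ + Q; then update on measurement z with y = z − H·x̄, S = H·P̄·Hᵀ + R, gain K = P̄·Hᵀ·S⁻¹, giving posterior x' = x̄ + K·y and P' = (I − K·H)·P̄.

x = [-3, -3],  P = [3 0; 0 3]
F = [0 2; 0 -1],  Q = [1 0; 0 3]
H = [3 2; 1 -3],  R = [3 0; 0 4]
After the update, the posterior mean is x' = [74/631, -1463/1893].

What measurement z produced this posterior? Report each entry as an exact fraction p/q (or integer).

z = [-1, 3]

x̄ = F·x = [-6, 3]
P̄ = F·P·Fᵀ + Q = [13 -6; -6 6]
S = H·P̄·Hᵀ + R = [72 45; 45 107]
K = P̄·Hᵀ·S⁻¹ = [166/631 113/631; 146/1893 -162/631]
x' − x̄ = [3860/631, -7142/1893] = K·y
y = (KᵀK)⁻¹·Kᵀ·(x' − x̄) = [11, 18]
z = y + H·x̄ = [11, 18] + [-12, -15] = [-1, 3]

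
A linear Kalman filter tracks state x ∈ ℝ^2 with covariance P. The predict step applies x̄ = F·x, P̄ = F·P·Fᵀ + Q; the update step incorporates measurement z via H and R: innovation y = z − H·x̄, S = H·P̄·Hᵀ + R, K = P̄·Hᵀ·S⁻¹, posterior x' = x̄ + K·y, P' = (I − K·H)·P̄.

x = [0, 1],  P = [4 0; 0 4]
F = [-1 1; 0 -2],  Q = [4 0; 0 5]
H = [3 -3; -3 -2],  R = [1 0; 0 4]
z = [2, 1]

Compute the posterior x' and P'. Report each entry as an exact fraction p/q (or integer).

x' = [751/11041, -6668/11041]
P' = [1892/11041 1402/11041; 1402/11041 2136/11041]

x̄ = F·x = [1, -2]
P̄ = F·P·Fᵀ + Q = [12 -8; -8 21]
y = z − H·x̄ = [-7, 0]
S = H·P̄·Hᵀ + R = [442 -6; -6 100]
K = P̄·Hᵀ·S⁻¹ = [1470/11041 -2120/11041; -2202/11041 -4239/22082]
x' = x̄ + K·y = [751/11041, -6668/11041]
P' = (I − K·H)·P̄ = [1892/11041 1402/11041; 1402/11041 2136/11041]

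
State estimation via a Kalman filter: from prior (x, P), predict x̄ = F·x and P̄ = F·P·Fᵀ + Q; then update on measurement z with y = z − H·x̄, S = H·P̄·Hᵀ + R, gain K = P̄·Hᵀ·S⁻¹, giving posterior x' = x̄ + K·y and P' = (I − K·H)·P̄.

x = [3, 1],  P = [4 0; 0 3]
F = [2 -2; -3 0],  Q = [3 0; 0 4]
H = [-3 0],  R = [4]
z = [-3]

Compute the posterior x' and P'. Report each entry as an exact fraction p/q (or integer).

x' = [295/283, -1899/283]
P' = [124/283 -96/283; -96/283 6136/283]

x̄ = F·x = [4, -9]
P̄ = F·P·Fᵀ + Q = [31 -24; -24 40]
y = z − H·x̄ = [9]
S = H·P̄·Hᵀ + R = [283]
K = P̄·Hᵀ·S⁻¹ = [-93/283; 72/283]
x' = x̄ + K·y = [295/283, -1899/283]
P' = (I − K·H)·P̄ = [124/283 -96/283; -96/283 6136/283]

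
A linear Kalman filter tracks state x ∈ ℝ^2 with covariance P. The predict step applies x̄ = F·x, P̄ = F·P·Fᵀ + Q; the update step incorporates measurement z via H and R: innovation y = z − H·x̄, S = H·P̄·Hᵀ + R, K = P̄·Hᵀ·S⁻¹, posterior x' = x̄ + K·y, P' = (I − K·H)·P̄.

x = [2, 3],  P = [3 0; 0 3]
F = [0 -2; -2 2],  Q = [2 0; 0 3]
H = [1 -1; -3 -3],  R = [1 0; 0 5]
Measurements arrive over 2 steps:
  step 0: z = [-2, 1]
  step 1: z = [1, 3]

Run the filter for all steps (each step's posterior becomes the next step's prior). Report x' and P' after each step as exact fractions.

step 0: x' = [-3960/2969, 2437/2969], P' = [3346/8907 -332/2969; -332/2969 1137/2969]
step 1: x' = [-104798/1114151, -5598616/7799057], P' = [388642/1114151 -117212/1114151; -117212/1114151 2871789/7799057]

step 0: x̄ = F·x = [-6, 2]
step 0: P̄ = F·P·Fᵀ + Q = [14 -12; -12 27]
step 0: y = z − H·x̄ = [6, -11]
step 0: S = H·P̄·Hᵀ + R = [66 39; 39 158]
step 0: K = P̄·Hᵀ·S⁻¹ = [4342/8907 -470/2969; -1469/2969 -483/2969]
step 0: x' = x̄ + K·y = [-3960/2969, 2437/2969]
step 0: P' = (I − K·H)·P̄ = [3346/8907 -332/2969; -332/2969 1137/2969]
step 1: x̄ = F·x = [-4874/2969, 12794/2969]
step 1: P̄ = F·P·Fᵀ + Q = [10486/2969 -5876/2969; -5876/2969 61717/8907]
step 1: y = z − H·x̄ = [20637/2969, 32667/2969]
step 1: S = H·P̄·Hᵀ + R = [137338/8907 30259/2969; 30259/2969 188602/2969]
step 1: K = P̄·Hᵀ·S⁻¹ = [505854/1114151 -162858/1114151; -3692273/7799057 -1230783/7799057]
step 1: x' = x̄ + K·y = [-104798/1114151, -5598616/7799057]
step 1: P' = (I − K·H)·P̄ = [388642/1114151 -117212/1114151; -117212/1114151 2871789/7799057]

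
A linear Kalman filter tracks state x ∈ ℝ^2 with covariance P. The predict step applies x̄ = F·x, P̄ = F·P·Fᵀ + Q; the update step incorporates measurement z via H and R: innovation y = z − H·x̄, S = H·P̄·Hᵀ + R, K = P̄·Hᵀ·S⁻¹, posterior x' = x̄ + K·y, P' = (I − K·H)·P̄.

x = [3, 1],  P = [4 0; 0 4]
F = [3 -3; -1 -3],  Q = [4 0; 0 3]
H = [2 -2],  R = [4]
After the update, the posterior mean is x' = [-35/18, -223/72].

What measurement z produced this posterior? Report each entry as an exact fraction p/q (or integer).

x̄ = F·x = [6, -6]
P̄ = F·P·Fᵀ + Q = [76 24; 24 43]
S = H·P̄·Hᵀ + R = [288]
K = P̄·Hᵀ·S⁻¹ = [13/36; -19/144]
x' − x̄ = [-143/18, 209/72] = K·y
y = (KᵀK)⁻¹·Kᵀ·(x' − x̄) = [-22]
z = y + H·x̄ = [-22] + [24] = [2]

z = [2]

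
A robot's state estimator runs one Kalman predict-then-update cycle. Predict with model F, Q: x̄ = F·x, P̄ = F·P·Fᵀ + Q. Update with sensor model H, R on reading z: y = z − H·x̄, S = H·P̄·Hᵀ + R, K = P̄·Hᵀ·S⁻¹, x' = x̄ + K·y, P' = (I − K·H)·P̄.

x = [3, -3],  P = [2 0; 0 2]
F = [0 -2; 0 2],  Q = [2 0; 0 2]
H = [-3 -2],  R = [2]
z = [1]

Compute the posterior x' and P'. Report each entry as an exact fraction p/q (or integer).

x̄ = F·x = [6, -6]
P̄ = F·P·Fᵀ + Q = [10 -8; -8 10]
y = z − H·x̄ = [7]
S = H·P̄·Hᵀ + R = [36]
K = P̄·Hᵀ·S⁻¹ = [-7/18; 1/9]
x' = x̄ + K·y = [59/18, -47/9]
P' = (I − K·H)·P̄ = [41/9 -58/9; -58/9 86/9]

x' = [59/18, -47/9]
P' = [41/9 -58/9; -58/9 86/9]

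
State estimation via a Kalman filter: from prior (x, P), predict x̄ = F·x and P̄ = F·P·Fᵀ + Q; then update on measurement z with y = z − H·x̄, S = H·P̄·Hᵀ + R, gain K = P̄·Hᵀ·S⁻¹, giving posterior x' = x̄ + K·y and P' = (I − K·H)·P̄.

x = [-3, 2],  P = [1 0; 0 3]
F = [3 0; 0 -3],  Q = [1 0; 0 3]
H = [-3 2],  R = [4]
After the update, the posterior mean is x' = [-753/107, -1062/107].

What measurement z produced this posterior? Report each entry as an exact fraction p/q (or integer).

x̄ = F·x = [-9, -6]
P̄ = F·P·Fᵀ + Q = [10 0; 0 30]
S = H·P̄·Hᵀ + R = [214]
K = P̄·Hᵀ·S⁻¹ = [-15/107; 30/107]
x' − x̄ = [210/107, -420/107] = K·y
y = (KᵀK)⁻¹·Kᵀ·(x' − x̄) = [-14]
z = y + H·x̄ = [-14] + [15] = [1]

z = [1]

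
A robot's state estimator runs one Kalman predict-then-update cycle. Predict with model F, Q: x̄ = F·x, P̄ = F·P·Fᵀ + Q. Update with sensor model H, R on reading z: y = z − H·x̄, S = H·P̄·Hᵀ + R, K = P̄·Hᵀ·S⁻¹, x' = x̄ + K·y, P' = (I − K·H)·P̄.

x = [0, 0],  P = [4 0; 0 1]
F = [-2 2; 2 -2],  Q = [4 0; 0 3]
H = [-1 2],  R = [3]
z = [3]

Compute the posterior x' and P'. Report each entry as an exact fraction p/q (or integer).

x̄ = F·x = [0, 0]
P̄ = F·P·Fᵀ + Q = [24 -20; -20 23]
y = z − H·x̄ = [3]
S = H·P̄·Hᵀ + R = [199]
K = P̄·Hᵀ·S⁻¹ = [-64/199; 66/199]
x' = x̄ + K·y = [-192/199, 198/199]
P' = (I − K·H)·P̄ = [680/199 244/199; 244/199 221/199]

x' = [-192/199, 198/199]
P' = [680/199 244/199; 244/199 221/199]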